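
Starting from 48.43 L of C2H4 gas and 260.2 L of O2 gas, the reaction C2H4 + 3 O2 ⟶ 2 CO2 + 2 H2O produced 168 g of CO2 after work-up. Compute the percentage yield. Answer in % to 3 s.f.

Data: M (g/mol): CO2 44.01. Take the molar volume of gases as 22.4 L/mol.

88.3 %

n(C2H4) = 48.43 / 22.4 = 2.162 mol
n(O2) = 260.2 / 22.4 = 11.62 mol
n/ν for C2H4 = 2.162/1 = 2.162
n/ν for O2 = 11.62/3 = 3.873
Smallest n/ν is C2H4 → limiting reagent.
theoretical n(CO2) = (2/1) × 2.162 = 4.324 mol → 190.3 g
% yield = 168 / 190.3 × 100 = 88.28 %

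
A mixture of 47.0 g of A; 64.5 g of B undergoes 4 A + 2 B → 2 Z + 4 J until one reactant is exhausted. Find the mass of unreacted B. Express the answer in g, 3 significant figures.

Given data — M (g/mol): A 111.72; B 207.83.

n(A) = 47.00 / 111.72 = 0.4207 mol
n(B) = 64.50 / 207.83 = 0.3103 mol
n/ν → A: 0.1052, B: 0.1552; A is limiting.
B consumed = (2/4) × 0.4207 = 0.2104 mol
B remaining = 0.3103 − 0.2104 = 0.09990 mol
mass = 0.09990 × 207.83 = 20.76 g

20.8 g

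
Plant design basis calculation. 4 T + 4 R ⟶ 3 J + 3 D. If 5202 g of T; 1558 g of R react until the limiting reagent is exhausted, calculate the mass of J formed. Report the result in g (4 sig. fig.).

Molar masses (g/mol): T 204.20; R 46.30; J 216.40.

n(T) = 5202 / 204.20 = 25.48 mol
n(R) = 1558 / 46.30 = 33.65 mol
n/ν for T = 25.48/4 = 6.370
n/ν for R = 33.65/4 = 8.413
Smallest n/ν is T → limiting reagent.
n(J) = (3/4) × 25.48 = 19.11 mol
mass = 19.11 × 216.40 = 4135 g

4135 g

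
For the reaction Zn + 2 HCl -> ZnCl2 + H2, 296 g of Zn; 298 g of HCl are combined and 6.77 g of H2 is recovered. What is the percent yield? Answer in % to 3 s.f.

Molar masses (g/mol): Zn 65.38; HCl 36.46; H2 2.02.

82.0 %

n(Zn) = 296.0 / 65.38 = 4.527 mol
n(HCl) = 298.0 / 36.46 = 8.173 mol
n/ν → Zn: 4.527, HCl: 4.087; HCl is limiting.
theoretical n(H2) = (1/2) × 8.173 = 4.087 mol → 8.256 g
% yield = 6.77 / 8.256 × 100 = 82.00 %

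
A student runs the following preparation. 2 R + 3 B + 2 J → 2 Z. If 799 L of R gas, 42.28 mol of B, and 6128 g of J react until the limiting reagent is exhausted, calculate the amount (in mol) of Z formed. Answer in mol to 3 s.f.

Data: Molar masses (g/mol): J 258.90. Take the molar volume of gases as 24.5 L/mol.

23.7 mol

n(R) = 799.0 / 24.5 = 32.61 mol
n(B) = 42.28 mol
n(J) = 6128 / 258.90 = 23.67 mol
n/ν for R = 32.61/2 = 16.31
n/ν for B = 42.28/3 = 14.09
n/ν for J = 23.67/2 = 11.84
Smallest n/ν is J → limiting reagent.
n(Z) = (2/2) × 23.67 = 23.67 mol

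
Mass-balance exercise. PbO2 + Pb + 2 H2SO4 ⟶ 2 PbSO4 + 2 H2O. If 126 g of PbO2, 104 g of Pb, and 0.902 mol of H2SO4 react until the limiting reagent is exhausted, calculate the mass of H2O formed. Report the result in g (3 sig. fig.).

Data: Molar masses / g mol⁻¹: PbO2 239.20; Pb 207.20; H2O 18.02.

n(PbO2) = 126.0 / 239.20 = 0.5268 mol
n(Pb) = 104.0 / 207.20 = 0.5019 mol
n(H2SO4) = 0.9020 mol
n/ν for PbO2 = 0.5268/1 = 0.5268
n/ν for Pb = 0.5019/1 = 0.5019
n/ν for H2SO4 = 0.9020/2 = 0.4510
Smallest n/ν is H2SO4 → limiting reagent.
n(H2O) = (2/2) × 0.9020 = 0.9020 mol
mass = 0.9020 × 18.02 = 16.25 g

16.3 g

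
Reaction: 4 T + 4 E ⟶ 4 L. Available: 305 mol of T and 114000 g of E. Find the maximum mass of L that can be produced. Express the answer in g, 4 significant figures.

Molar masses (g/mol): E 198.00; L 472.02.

144000 g

n(T) = 305.0 mol
n(E) = 114000 / 198.00 = 575.8 mol
n/ν for T = 305.0/4 = 76.25
n/ν for E = 575.8/4 = 144.0
Smallest n/ν is T → limiting reagent.
n(L) = (4/4) × 305.0 = 305.0 mol
mass = 305.0 × 472.02 = 144000 g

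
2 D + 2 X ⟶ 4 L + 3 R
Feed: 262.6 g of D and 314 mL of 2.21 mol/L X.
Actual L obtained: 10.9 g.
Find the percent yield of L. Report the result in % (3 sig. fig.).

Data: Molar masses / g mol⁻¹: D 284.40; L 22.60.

34.8 %

n(D) = 262.6 / 284.40 = 0.9233 mol
n(X) = 2.21 × 314.0/1000 = 0.6939 mol
n/ν for D = 0.9233/2 = 0.4617
n/ν for X = 0.6939/2 = 0.3470
Smallest n/ν is X → limiting reagent.
theoretical n(L) = (4/2) × 0.6939 = 1.388 mol → 31.37 g
% yield = 10.9 / 31.37 × 100 = 34.75 %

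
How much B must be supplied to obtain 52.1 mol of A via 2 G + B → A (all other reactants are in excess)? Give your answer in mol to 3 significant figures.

n(A) = 52.10 mol
n(B) = (1/1) × 52.10 = 52.10 mol

52.1 mol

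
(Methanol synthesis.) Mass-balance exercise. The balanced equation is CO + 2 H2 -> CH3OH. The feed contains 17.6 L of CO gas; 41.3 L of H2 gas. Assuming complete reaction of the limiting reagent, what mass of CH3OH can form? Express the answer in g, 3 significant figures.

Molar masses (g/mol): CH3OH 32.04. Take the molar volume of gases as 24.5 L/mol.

23.0 g

n(CO) = 17.60 / 24.5 = 0.7184 mol
n(H2) = 41.30 / 24.5 = 1.686 mol
n/ν for CO = 0.7184/1 = 0.7184
n/ν for H2 = 1.686/2 = 0.8430
Smallest n/ν is CO → limiting reagent.
n(CH3OH) = (1/1) × 0.7184 = 0.7184 mol
mass = 0.7184 × 32.04 = 23.02 g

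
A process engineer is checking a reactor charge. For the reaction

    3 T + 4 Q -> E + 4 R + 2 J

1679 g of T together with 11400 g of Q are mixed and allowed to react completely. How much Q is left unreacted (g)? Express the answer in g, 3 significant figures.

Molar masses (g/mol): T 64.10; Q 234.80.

3200 g

n(T) = 1679 / 64.10 = 26.19 mol
n(Q) = 11400 / 234.80 = 48.55 mol
n/ν → T: 8.730, Q: 12.14; T is limiting.
Q consumed = (4/3) × 26.19 = 34.92 mol
Q remaining = 48.55 − 34.92 = 13.63 mol
mass = 13.63 × 234.80 = 3200 g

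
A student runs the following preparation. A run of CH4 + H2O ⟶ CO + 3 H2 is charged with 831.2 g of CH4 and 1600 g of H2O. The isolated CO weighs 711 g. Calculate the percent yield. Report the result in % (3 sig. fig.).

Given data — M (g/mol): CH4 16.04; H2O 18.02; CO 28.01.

n(CH4) = 831.2 / 16.04 = 51.82 mol
n(H2O) = 1600 / 18.02 = 88.79 mol
n/ν for CH4 = 51.82/1 = 51.82
n/ν for H2O = 88.79/1 = 88.79
Smallest n/ν is CH4 → limiting reagent.
theoretical n(CO) = (1/1) × 51.82 = 51.82 mol → 1451 g
% yield = 711 / 1451 × 100 = 49.00 %

49.0 %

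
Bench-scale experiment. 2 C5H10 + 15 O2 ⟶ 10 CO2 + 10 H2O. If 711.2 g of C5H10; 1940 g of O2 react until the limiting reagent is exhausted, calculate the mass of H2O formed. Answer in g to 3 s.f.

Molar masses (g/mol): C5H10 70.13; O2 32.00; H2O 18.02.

n(C5H10) = 711.2 / 70.13 = 10.14 mol
n(O2) = 1940 / 32.00 = 60.63 mol
n/ν for C5H10 = 10.14/2 = 5.070
n/ν for O2 = 60.63/15 = 4.042
Smallest n/ν is O2 → limiting reagent.
n(H2O) = (10/15) × 60.63 = 40.42 mol
mass = 40.42 × 18.02 = 728.4 g

728 g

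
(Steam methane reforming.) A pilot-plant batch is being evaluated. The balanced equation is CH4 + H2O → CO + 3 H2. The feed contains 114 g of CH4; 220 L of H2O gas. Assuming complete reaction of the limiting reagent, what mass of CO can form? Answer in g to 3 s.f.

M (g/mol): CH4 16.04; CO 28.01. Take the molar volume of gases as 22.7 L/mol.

n(CH4) = 114.0 / 16.04 = 7.107 mol
n(H2O) = 220.0 / 22.7 = 9.692 mol
n/ν for CH4 = 7.107/1 = 7.107
n/ν for H2O = 9.692/1 = 9.692
Smallest n/ν is CH4 → limiting reagent.
n(CO) = (1/1) × 7.107 = 7.107 mol
mass = 7.107 × 28.01 = 199.1 g

199 g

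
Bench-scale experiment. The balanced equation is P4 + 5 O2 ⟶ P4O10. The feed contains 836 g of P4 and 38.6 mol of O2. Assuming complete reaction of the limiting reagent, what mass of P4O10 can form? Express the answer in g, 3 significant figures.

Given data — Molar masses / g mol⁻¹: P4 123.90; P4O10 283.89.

1920 g

n(P4) = 836.0 / 123.90 = 6.747 mol
n(O2) = 38.60 mol
n/ν for P4 = 6.747/1 = 6.747
n/ν for O2 = 38.60/5 = 7.720
Smallest n/ν is P4 → limiting reagent.
n(P4O10) = (1/1) × 6.747 = 6.747 mol
mass = 6.747 × 283.89 = 1915 g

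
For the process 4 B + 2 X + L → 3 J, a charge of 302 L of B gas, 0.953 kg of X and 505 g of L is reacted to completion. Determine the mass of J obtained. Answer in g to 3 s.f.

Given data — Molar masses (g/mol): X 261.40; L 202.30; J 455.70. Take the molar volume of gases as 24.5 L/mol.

2490 g

n(B) = 302.0 / 24.5 = 12.33 mol
n(X) = 0.9530×1000 / 261.40 = 3.646 mol
n(L) = 505.0 / 202.30 = 2.496 mol
n/ν → B: 3.083, X: 1.823, L: 2.496; X is limiting.
n(J) = (3/2) × 3.646 = 5.469 mol
mass = 5.469 × 455.70 = 2492 g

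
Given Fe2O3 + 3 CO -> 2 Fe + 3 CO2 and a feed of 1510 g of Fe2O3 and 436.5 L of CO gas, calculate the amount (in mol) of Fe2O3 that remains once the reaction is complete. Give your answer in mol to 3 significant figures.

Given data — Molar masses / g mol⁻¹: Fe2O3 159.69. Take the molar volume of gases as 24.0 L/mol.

3.39 mol

n(Fe2O3) = 1510 / 159.69 = 9.456 mol
n(CO) = 436.5 / 24.0 = 18.19 mol
n/ν → Fe2O3: 9.456, CO: 6.063; CO is limiting.
Fe2O3 consumed = (1/3) × 18.19 = 6.063 mol
Fe2O3 remaining = 9.456 − 6.063 = 3.393 mol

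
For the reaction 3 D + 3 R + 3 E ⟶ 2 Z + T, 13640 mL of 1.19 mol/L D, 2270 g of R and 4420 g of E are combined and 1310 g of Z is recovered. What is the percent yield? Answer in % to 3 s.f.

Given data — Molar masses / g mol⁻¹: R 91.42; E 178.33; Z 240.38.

50.4 %

n(D) = 1.19 × 13640/1000 = 16.23 mol
n(R) = 2270 / 91.42 = 24.83 mol
n(E) = 4420 / 178.33 = 24.79 mol
n/ν for D = 16.23/3 = 5.410
n/ν for R = 24.83/3 = 8.277
n/ν for E = 24.79/3 = 8.263
Smallest n/ν is D → limiting reagent.
theoretical n(Z) = (2/3) × 16.23 = 10.82 mol → 2601 g
% yield = 1310 / 2601 × 100 = 50.37 %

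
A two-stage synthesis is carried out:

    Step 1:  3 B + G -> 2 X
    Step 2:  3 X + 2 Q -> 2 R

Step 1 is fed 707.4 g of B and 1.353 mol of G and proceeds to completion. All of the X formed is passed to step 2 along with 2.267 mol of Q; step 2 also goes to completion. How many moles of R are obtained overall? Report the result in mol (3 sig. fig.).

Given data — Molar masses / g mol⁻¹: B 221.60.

1.42 mol

Step 1:
n(B) = 707.4 / 221.60 = 3.192 mol
n(G) = 1.353 mol
n/ν for B = 3.192/3 = 1.064
n/ν for G = 1.353/1 = 1.353
Smallest n/ν is B → limiting reagent.
n(X) produced = (2/3) × 3.192 = 2.128 mol
Step 2:
n(X) available = 2.128 mol
n(Q) = 2.267 mol
n/ν for X = 2.128/3 = 0.7093
n/ν for Q = 2.267/2 = 1.134
Smallest n/ν is X → limiting reagent.
n(R) = (2/3) × 2.128 = 1.419 mol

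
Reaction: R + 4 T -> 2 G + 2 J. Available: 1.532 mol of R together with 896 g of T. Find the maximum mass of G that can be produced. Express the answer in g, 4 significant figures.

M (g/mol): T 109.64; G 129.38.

n(R) = 1.532 mol
n(T) = 896.0 / 109.64 = 8.172 mol
n/ν → R: 1.532, T: 2.043; R is limiting.
n(G) = (2/1) × 1.532 = 3.064 mol
mass = 3.064 × 129.38 = 396.4 g

396.4 g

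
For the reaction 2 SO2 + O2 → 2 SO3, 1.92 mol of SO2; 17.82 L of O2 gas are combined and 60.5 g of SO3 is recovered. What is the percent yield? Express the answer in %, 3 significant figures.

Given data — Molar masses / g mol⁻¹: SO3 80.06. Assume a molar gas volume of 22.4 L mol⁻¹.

47.5 %

n(SO2) = 1.920 mol
n(O2) = 17.82 / 22.4 = 0.7955 mol
n/ν for SO2 = 1.920/2 = 0.9600
n/ν for O2 = 0.7955/1 = 0.7955
Smallest n/ν is O2 → limiting reagent.
theoretical n(SO3) = (2/1) × 0.7955 = 1.591 mol → 127.4 g
% yield = 60.5 / 127.4 × 100 = 47.49 %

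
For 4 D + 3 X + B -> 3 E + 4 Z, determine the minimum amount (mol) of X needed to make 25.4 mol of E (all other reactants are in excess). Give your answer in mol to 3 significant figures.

n(E) = 25.40 mol
n(X) = (3/3) × 25.40 = 25.40 mol

25.4 mol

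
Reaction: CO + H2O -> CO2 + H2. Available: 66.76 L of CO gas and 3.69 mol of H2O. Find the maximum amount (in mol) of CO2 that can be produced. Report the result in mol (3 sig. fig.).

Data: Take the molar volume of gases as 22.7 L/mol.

n(CO) = 66.76 / 22.7 = 2.941 mol
n(H2O) = 3.690 mol
n/ν for CO = 2.941/1 = 2.941
n/ν for H2O = 3.690/1 = 3.690
Smallest n/ν is CO → limiting reagent.
n(CO2) = (1/1) × 2.941 = 2.941 mol

2.94 mol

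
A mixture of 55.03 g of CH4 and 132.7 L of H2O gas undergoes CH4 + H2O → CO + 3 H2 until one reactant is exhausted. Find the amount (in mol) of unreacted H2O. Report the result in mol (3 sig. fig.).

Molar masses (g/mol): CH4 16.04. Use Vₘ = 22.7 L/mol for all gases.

n(CH4) = 55.03 / 16.04 = 3.431 mol
n(H2O) = 132.7 / 22.7 = 5.846 mol
n/ν for CH4 = 3.431/1 = 3.431
n/ν for H2O = 5.846/1 = 5.846
Smallest n/ν is CH4 → limiting reagent.
H2O consumed = (1/1) × 3.431 = 3.431 mol
H2O remaining = 5.846 − 3.431 = 2.415 mol

2.42 mol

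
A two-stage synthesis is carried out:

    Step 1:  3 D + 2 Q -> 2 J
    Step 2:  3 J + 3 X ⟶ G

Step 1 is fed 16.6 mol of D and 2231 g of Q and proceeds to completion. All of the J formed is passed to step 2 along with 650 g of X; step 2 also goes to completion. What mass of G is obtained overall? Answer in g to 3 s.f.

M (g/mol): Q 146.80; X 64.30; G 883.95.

2980 g

Step 1:
n(D) = 16.60 mol
n(Q) = 2231 / 146.80 = 15.20 mol
n/ν for D = 16.60/3 = 5.533
n/ν for Q = 15.20/2 = 7.600
Smallest n/ν is D → limiting reagent.
n(J) produced = (2/3) × 16.60 = 11.07 mol
Step 2:
n(J) available = 11.07 mol
n(X) = 650.0 / 64.30 = 10.11 mol
n/ν for J = 11.07/3 = 3.690
n/ν for X = 10.11/3 = 3.370
Smallest n/ν is X → limiting reagent.
n(G) = (1/3) × 10.11 = 3.370 mol
mass = 3.370 × 883.95 = 2979 g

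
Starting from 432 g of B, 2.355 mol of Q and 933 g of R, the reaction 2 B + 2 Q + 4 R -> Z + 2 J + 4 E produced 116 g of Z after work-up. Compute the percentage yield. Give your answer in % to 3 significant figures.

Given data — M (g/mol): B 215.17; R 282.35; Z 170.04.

82.6 %

n(B) = 432.0 / 215.17 = 2.008 mol
n(Q) = 2.355 mol
n(R) = 933.0 / 282.35 = 3.304 mol
n/ν for B = 2.008/2 = 1.004
n/ν for Q = 2.355/2 = 1.178
n/ν for R = 3.304/4 = 0.8260
Smallest n/ν is R → limiting reagent.
theoretical n(Z) = (1/4) × 3.304 = 0.8260 mol → 140.5 g
% yield = 116 / 140.5 × 100 = 82.56 %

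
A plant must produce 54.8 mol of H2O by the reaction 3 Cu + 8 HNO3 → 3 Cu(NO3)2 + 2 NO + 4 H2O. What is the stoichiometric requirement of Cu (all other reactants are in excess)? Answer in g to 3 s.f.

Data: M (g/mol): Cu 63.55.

n(H2O) = 54.80 mol
n(Cu) = (3/4) × 54.80 = 41.10 mol
mass = 41.10 × 63.55 = 2612 g

2610 g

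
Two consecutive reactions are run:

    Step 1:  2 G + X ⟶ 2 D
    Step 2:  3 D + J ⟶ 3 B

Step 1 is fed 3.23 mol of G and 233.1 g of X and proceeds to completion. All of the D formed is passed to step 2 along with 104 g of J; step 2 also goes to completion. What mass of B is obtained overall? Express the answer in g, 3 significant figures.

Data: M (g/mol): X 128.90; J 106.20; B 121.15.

356 g

Step 1:
n(G) = 3.230 mol
n(X) = 233.1 / 128.90 = 1.808 mol
n/ν for G = 3.230/2 = 1.615
n/ν for X = 1.808/1 = 1.808
Smallest n/ν is G → limiting reagent.
n(D) produced = (2/2) × 3.230 = 3.230 mol
Step 2:
n(D) available = 3.230 mol
n(J) = 104.0 / 106.20 = 0.9793 mol
n/ν for D = 3.230/3 = 1.077
n/ν for J = 0.9793/1 = 0.9793
Smallest n/ν is J → limiting reagent.
n(B) = (3/1) × 0.9793 = 2.938 mol
mass = 2.938 × 121.15 = 355.9 g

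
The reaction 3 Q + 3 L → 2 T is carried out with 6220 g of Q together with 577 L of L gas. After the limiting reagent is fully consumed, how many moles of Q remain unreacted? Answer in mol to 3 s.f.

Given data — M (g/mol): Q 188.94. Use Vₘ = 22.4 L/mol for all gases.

n(Q) = 6220 / 188.94 = 32.92 mol
n(L) = 577.0 / 22.4 = 25.76 mol
n/ν for Q = 32.92/3 = 10.97
n/ν for L = 25.76/3 = 8.587
Smallest n/ν is L → limiting reagent.
Q consumed = (3/3) × 25.76 = 25.76 mol
Q remaining = 32.92 − 25.76 = 7.160 mol

7.16 mol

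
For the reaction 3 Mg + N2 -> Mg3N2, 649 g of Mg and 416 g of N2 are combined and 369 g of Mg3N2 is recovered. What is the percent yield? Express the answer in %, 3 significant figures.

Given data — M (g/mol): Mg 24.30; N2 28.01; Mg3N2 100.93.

41.1 %

n(Mg) = 649.0 / 24.30 = 26.71 mol
n(N2) = 416.0 / 28.01 = 14.85 mol
n/ν → Mg: 8.903, N2: 14.85; Mg is limiting.
theoretical n(Mg3N2) = (1/3) × 26.71 = 8.903 mol → 898.6 g
% yield = 369 / 898.6 × 100 = 41.06 %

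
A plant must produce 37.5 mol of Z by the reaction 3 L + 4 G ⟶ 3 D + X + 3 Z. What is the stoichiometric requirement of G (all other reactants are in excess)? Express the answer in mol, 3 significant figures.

50.0 mol

n(Z) = 37.50 mol
n(G) = (4/3) × 37.50 = 50.00 mol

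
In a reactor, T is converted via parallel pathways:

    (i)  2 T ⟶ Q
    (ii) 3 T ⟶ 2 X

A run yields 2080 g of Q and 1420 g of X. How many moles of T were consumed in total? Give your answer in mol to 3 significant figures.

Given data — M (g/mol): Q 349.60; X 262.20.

n(Q) = 2080 / 349.60 = 5.950 mol
n(X) = 1420 / 262.20 = 5.416 mol
n(T) via (i) = (2/1)×5.950 = 11.90 mol
n(T) via (ii) = (3/2)×5.416 = 8.124 mol
total n(T) = 11.90 + 8.124 = 20.02 mol

20.0 mol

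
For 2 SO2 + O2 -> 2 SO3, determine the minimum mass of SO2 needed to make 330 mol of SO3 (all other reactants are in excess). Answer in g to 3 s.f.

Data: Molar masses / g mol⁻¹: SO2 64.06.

21100 g

n(SO3) = 330.0 mol
n(SO2) = (2/2) × 330.0 = 330.0 mol
mass = 330.0 × 64.06 = 21140 g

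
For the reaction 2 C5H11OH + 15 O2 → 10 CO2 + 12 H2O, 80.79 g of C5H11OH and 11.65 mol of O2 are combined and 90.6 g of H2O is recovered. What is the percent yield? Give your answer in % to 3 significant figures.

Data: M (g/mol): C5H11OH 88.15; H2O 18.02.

n(C5H11OH) = 80.79 / 88.15 = 0.9165 mol
n(O2) = 11.65 mol
n/ν for C5H11OH = 0.9165/2 = 0.4583
n/ν for O2 = 11.65/15 = 0.7767
Smallest n/ν is C5H11OH → limiting reagent.
theoretical n(H2O) = (12/2) × 0.9165 = 5.499 mol → 99.09 g
% yield = 90.6 / 99.09 × 100 = 91.43 %

91.4 %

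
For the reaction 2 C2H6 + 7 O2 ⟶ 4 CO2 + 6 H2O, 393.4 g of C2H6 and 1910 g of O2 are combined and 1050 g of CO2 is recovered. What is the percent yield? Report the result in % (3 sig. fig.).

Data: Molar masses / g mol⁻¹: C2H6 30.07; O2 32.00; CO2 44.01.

91.2 %

n(C2H6) = 393.4 / 30.07 = 13.08 mol
n(O2) = 1910 / 32.00 = 59.69 mol
n/ν for C2H6 = 13.08/2 = 6.540
n/ν for O2 = 59.69/7 = 8.527
Smallest n/ν is C2H6 → limiting reagent.
theoretical n(CO2) = (4/2) × 13.08 = 26.16 mol → 1151 g
% yield = 1050 / 1151 × 100 = 91.23 %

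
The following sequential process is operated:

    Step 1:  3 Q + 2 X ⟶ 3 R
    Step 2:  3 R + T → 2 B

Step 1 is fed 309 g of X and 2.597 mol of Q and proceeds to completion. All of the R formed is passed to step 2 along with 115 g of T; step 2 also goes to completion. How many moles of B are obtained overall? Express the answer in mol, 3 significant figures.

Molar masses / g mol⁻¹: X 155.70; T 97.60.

Step 1:
n(X) = 309.0 / 155.70 = 1.985 mol
n(Q) = 2.597 mol
n/ν for X = 1.985/2 = 0.9925
n/ν for Q = 2.597/3 = 0.8657
Smallest n/ν is Q → limiting reagent.
n(R) produced = (3/3) × 2.597 = 2.597 mol
Step 2:
n(R) available = 2.597 mol
n(T) = 115.0 / 97.60 = 1.178 mol
n/ν for R = 2.597/3 = 0.8657
n/ν for T = 1.178/1 = 1.178
Smallest n/ν is R → limiting reagent.
n(B) = (2/3) × 2.597 = 1.731 mol

1.73 mol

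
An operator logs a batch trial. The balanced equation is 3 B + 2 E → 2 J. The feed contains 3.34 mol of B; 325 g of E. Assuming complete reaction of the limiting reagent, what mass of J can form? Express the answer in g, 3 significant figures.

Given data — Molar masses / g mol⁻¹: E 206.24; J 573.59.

904 g

n(B) = 3.340 mol
n(E) = 325.0 / 206.24 = 1.576 mol
n/ν for B = 3.340/3 = 1.113
n/ν for E = 1.576/2 = 0.7880
Smallest n/ν is E → limiting reagent.
n(J) = (2/2) × 1.576 = 1.576 mol
mass = 1.576 × 573.59 = 904.0 g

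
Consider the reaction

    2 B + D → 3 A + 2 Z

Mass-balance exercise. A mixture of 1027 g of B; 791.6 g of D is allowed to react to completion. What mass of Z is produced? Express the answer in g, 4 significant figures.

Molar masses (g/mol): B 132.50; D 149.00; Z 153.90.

n(B) = 1027 / 132.50 = 7.751 mol
n(D) = 791.6 / 149.00 = 5.313 mol
n/ν → B: 3.876, D: 5.313; B is limiting.
n(Z) = (2/2) × 7.751 = 7.751 mol
mass = 7.751 × 153.90 = 1193 g

1193 g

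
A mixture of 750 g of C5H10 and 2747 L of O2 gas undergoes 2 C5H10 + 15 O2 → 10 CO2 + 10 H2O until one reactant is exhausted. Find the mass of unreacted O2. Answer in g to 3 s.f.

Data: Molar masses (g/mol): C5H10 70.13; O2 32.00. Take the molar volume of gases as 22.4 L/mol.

1360 g

n(C5H10) = 750.0 / 70.13 = 10.69 mol
n(O2) = 2747 / 22.4 = 122.6 mol
n/ν for C5H10 = 10.69/2 = 5.345
n/ν for O2 = 122.6/15 = 8.173
Smallest n/ν is C5H10 → limiting reagent.
O2 consumed = (15/2) × 10.69 = 80.18 mol
O2 remaining = 122.6 − 80.18 = 42.42 mol
mass = 42.42 × 32.00 = 1357 g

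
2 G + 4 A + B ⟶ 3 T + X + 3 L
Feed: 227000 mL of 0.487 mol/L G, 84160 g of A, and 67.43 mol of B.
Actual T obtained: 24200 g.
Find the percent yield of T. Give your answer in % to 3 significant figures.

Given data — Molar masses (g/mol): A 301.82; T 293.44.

n(G) = 0.487 × 227000/1000 = 110.5 mol
n(A) = 84160 / 301.82 = 278.8 mol
n(B) = 67.43 mol
n/ν for G = 110.5/2 = 55.25
n/ν for A = 278.8/4 = 69.70
n/ν for B = 67.43/1 = 67.43
Smallest n/ν is G → limiting reagent.
theoretical n(T) = (3/2) × 110.5 = 165.8 mol → 48650 g
% yield = 24200 / 48650 × 100 = 49.74 %

49.7 %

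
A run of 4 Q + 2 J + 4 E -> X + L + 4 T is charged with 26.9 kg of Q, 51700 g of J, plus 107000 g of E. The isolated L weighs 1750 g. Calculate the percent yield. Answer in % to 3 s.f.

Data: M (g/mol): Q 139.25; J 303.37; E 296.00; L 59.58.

n(Q) = 26.90×1000 / 139.25 = 193.2 mol
n(J) = 51700 / 303.37 = 170.4 mol
n(E) = 107000 / 296.00 = 361.5 mol
n/ν for Q = 193.2/4 = 48.30
n/ν for J = 170.4/2 = 85.20
n/ν for E = 361.5/4 = 90.38
Smallest n/ν is Q → limiting reagent.
theoretical n(L) = (1/4) × 193.2 = 48.30 mol → 2878 g
% yield = 1750 / 2878 × 100 = 60.81 %

60.8 %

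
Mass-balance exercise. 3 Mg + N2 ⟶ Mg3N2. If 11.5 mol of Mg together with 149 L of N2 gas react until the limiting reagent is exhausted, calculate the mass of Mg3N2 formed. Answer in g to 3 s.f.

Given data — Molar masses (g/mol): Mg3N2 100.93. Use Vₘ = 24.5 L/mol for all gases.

387 g

n(Mg) = 11.50 mol
n(N2) = 149.0 / 24.5 = 6.082 mol
n/ν for Mg = 11.50/3 = 3.833
n/ν for N2 = 6.082/1 = 6.082
Smallest n/ν is Mg → limiting reagent.
n(Mg3N2) = (1/3) × 11.50 = 3.833 mol
mass = 3.833 × 100.93 = 386.9 g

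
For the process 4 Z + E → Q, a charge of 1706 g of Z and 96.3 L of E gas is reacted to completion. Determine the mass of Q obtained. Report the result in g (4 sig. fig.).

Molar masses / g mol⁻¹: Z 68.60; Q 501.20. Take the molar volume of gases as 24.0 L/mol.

2011 g

n(Z) = 1706 / 68.60 = 24.87 mol
n(E) = 96.30 / 24.0 = 4.013 mol
n/ν → Z: 6.218, E: 4.013; E is limiting.
n(Q) = (1/1) × 4.013 = 4.013 mol
mass = 4.013 × 501.20 = 2011 g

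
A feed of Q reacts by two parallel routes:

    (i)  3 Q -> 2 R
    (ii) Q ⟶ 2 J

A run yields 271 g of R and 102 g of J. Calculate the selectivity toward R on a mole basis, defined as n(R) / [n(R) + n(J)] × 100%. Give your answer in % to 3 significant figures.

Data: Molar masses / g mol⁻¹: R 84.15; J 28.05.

n(R) = 271 / 84.15 = 3.220 mol
n(J) = 102 / 28.05 = 3.636 mol
selectivity = 3.220/(3.220+3.636) × 100 = 46.97 %

47.0 %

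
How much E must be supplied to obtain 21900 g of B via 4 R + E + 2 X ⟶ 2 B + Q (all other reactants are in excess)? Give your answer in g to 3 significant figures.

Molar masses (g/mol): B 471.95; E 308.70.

n(B) = 21900 / 471.95 = 46.40 mol
n(E) = (1/2) × 46.40 = 23.20 mol
mass = 23.20 × 308.70 = 7162 g

7160 g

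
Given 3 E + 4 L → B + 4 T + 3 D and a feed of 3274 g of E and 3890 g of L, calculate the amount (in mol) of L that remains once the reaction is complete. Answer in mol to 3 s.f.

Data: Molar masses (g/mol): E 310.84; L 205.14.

4.92 mol

n(E) = 3274 / 310.84 = 10.53 mol
n(L) = 3890 / 205.14 = 18.96 mol
n/ν → E: 3.510, L: 4.740; E is limiting.
L consumed = (4/3) × 10.53 = 14.04 mol
L remaining = 18.96 − 14.04 = 4.920 mol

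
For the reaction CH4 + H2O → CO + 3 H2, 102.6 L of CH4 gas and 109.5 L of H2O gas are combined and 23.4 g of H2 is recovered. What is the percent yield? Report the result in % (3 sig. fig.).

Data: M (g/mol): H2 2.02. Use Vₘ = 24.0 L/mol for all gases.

90.3 %

n(CH4) = 102.6 / 24.0 = 4.275 mol
n(H2O) = 109.5 / 24.0 = 4.563 mol
n/ν for CH4 = 4.275/1 = 4.275
n/ν for H2O = 4.563/1 = 4.563
Smallest n/ν is CH4 → limiting reagent.
theoretical n(H2) = (3/1) × 4.275 = 12.83 mol → 25.92 g
% yield = 23.4 / 25.92 × 100 = 90.28 %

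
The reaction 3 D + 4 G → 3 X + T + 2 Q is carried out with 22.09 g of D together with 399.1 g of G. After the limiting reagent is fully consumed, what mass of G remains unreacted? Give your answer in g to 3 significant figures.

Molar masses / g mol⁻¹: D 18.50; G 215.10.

56.6 g

n(D) = 22.09 / 18.50 = 1.194 mol
n(G) = 399.1 / 215.10 = 1.855 mol
n/ν for D = 1.194/3 = 0.3980
n/ν for G = 1.855/4 = 0.4638
Smallest n/ν is D → limiting reagent.
G consumed = (4/3) × 1.194 = 1.592 mol
G remaining = 1.855 − 1.592 = 0.2630 mol
mass = 0.2630 × 215.10 = 56.57 g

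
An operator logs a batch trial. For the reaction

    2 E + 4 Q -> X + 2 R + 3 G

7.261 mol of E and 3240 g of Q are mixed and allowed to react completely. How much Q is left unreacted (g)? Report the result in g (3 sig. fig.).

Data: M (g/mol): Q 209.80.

193 g

n(E) = 7.261 mol
n(Q) = 3240 / 209.80 = 15.44 mol
n/ν for E = 7.261/2 = 3.631
n/ν for Q = 15.44/4 = 3.860
Smallest n/ν is E → limiting reagent.
Q consumed = (4/2) × 7.261 = 14.52 mol
Q remaining = 15.44 − 14.52 = 0.9200 mol
mass = 0.9200 × 209.80 = 193.0 g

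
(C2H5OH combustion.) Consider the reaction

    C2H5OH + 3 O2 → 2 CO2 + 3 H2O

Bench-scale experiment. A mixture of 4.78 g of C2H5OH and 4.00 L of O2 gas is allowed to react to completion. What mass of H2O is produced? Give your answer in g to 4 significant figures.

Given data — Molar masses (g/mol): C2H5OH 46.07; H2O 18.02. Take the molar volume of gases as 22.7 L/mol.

3.175 g

n(C2H5OH) = 4.780 / 46.07 = 0.1038 mol
n(O2) = 4.000 / 22.7 = 0.1762 mol
n/ν for C2H5OH = 0.1038/1 = 0.1038
n/ν for O2 = 0.1762/3 = 0.05873
Smallest n/ν is O2 → limiting reagent.
n(H2O) = (3/3) × 0.1762 = 0.1762 mol
mass = 0.1762 × 18.02 = 3.175 g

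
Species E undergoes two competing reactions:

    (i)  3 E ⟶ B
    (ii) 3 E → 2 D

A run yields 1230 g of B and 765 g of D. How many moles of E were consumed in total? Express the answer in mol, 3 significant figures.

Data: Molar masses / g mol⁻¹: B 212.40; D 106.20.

n(B) = 1230 / 212.40 = 5.791 mol
n(D) = 765 / 106.20 = 7.203 mol
n(E) via (i) = (3/1)×5.791 = 17.37 mol
n(E) via (ii) = (3/2)×7.203 = 10.80 mol
total n(E) = 17.37 + 10.80 = 28.17 mol

28.2 mol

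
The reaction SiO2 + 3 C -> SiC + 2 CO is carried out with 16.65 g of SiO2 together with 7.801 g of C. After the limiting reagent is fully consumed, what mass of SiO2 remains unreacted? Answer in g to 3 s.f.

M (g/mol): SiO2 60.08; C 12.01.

3.64 g

n(SiO2) = 16.65 / 60.08 = 0.2771 mol
n(C) = 7.801 / 12.01 = 0.6495 mol
n/ν for SiO2 = 0.2771/1 = 0.2771
n/ν for C = 0.6495/3 = 0.2165
Smallest n/ν is C → limiting reagent.
SiO2 consumed = (1/3) × 0.6495 = 0.2165 mol
SiO2 remaining = 0.2771 − 0.2165 = 0.06060 mol
mass = 0.06060 × 60.08 = 3.641 g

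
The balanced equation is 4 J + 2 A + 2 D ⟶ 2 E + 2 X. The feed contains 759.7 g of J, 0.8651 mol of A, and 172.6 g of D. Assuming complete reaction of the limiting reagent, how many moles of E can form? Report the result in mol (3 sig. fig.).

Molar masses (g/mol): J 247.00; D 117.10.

0.865 mol

n(J) = 759.7 / 247.00 = 3.076 mol
n(A) = 0.8651 mol
n(D) = 172.6 / 117.10 = 1.474 mol
n/ν → J: 0.7690, A: 0.4326, D: 0.7370; A is limiting.
n(E) = (2/2) × 0.8651 = 0.8651 mol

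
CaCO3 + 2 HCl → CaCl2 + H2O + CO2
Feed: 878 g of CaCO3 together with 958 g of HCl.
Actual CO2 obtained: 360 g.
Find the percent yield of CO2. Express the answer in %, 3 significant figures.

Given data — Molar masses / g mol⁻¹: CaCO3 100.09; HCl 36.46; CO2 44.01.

n(CaCO3) = 878.0 / 100.09 = 8.772 mol
n(HCl) = 958.0 / 36.46 = 26.28 mol
n/ν for CaCO3 = 8.772/1 = 8.772
n/ν for HCl = 26.28/2 = 13.14
Smallest n/ν is CaCO3 → limiting reagent.
theoretical n(CO2) = (1/1) × 8.772 = 8.772 mol → 386.1 g
% yield = 360 / 386.1 × 100 = 93.24 %

93.2 %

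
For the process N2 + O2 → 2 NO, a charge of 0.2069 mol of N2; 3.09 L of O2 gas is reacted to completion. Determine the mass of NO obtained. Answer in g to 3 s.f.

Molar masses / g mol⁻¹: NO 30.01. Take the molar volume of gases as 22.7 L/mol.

n(N2) = 0.2069 mol
n(O2) = 3.090 / 22.7 = 0.1361 mol
n/ν for N2 = 0.2069/1 = 0.2069
n/ν for O2 = 0.1361/1 = 0.1361
Smallest n/ν is O2 → limiting reagent.
n(NO) = (2/1) × 0.1361 = 0.2722 mol
mass = 0.2722 × 30.01 = 8.169 g

8.17 g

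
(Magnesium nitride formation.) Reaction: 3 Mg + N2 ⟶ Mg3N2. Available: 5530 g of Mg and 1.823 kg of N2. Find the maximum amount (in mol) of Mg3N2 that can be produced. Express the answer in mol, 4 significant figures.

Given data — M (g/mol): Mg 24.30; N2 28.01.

n(Mg) = 5530 / 24.30 = 227.6 mol
n(N2) = 1.823×1000 / 28.01 = 65.08 mol
n/ν → Mg: 75.87, N2: 65.08; N2 is limiting.
n(Mg3N2) = (1/1) × 65.08 = 65.08 mol

65.08 mol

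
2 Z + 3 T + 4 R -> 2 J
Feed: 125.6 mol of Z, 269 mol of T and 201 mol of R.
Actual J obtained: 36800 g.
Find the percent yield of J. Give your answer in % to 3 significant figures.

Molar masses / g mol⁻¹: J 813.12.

45.0 %

n(Z) = 125.6 mol
n(T) = 269.0 mol
n(R) = 201.0 mol
n/ν → Z: 62.80, T: 89.67, R: 50.25; R is limiting.
theoretical n(J) = (2/4) × 201.0 = 100.5 mol → 81720 g
% yield = 36800 / 81720 × 100 = 45.03 %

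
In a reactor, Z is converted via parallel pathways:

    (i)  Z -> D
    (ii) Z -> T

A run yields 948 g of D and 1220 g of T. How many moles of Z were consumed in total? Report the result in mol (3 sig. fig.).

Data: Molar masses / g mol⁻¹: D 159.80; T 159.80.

13.6 mol

n(D) = 948 / 159.80 = 5.932 mol
n(T) = 1220 / 159.80 = 7.635 mol
n(Z) via (i) = (1/1)×5.932 = 5.932 mol
n(Z) via (ii) = (1/1)×7.635 = 7.635 mol
total n(Z) = 5.932 + 7.635 = 13.57 mol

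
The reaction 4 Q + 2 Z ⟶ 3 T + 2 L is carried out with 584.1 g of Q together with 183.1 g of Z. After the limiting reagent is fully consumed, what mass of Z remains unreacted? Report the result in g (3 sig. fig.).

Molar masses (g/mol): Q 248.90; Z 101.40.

n(Q) = 584.1 / 248.90 = 2.347 mol
n(Z) = 183.1 / 101.40 = 1.806 mol
n/ν for Q = 2.347/4 = 0.5868
n/ν for Z = 1.806/2 = 0.9030
Smallest n/ν is Q → limiting reagent.
Z consumed = (2/4) × 2.347 = 1.174 mol
Z remaining = 1.806 − 1.174 = 0.6320 mol
mass = 0.6320 × 101.40 = 64.08 g

64.1 g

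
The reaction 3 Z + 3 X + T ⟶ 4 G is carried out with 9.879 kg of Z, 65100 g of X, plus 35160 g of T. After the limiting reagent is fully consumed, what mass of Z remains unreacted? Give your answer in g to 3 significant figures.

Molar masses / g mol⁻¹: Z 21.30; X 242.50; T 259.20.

n(Z) = 9.879×1000 / 21.30 = 463.8 mol
n(X) = 65100 / 242.50 = 268.5 mol
n(T) = 35160 / 259.20 = 135.6 mol
n/ν for Z = 463.8/3 = 154.6
n/ν for X = 268.5/3 = 89.50
n/ν for T = 135.6/1 = 135.6
Smallest n/ν is X → limiting reagent.
Z consumed = (3/3) × 268.5 = 268.5 mol
Z remaining = 463.8 − 268.5 = 195.3 mol
mass = 195.3 × 21.30 = 4160 g

4160 g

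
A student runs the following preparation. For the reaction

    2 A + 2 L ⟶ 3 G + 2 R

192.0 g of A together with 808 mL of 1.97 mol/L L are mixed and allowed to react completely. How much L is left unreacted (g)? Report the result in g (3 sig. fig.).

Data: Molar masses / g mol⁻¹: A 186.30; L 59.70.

n(A) = 192.0 / 186.30 = 1.031 mol
n(L) = 1.97 × 808.0/1000 = 1.592 mol
n/ν → A: 0.5155, L: 0.7960; A is limiting.
L consumed = (2/2) × 1.031 = 1.031 mol
L remaining = 1.592 − 1.031 = 0.5610 mol
mass = 0.5610 × 59.70 = 33.49 g

33.5 g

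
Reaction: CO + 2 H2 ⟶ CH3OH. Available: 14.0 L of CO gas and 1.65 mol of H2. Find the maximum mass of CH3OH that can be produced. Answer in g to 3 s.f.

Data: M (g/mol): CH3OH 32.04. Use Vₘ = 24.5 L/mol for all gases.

n(CO) = 14.00 / 24.5 = 0.5714 mol
n(H2) = 1.650 mol
n/ν → CO: 0.5714, H2: 0.8250; CO is limiting.
n(CH3OH) = (1/1) × 0.5714 = 0.5714 mol
mass = 0.5714 × 32.04 = 18.31 g

18.3 g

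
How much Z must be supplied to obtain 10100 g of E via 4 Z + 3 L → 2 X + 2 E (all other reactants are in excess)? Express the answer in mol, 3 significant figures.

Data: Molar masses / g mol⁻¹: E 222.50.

n(E) = 10100 / 222.50 = 45.39 mol
n(Z) = (4/2) × 45.39 = 90.78 mol

90.8 mol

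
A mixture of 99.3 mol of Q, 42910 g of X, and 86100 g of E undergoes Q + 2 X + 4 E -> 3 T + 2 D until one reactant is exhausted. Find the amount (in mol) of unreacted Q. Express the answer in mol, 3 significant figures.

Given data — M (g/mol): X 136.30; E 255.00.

14.9 mol

n(Q) = 99.30 mol
n(X) = 42910 / 136.30 = 314.8 mol
n(E) = 86100 / 255.00 = 337.6 mol
n/ν for Q = 99.30/1 = 99.30
n/ν for X = 314.8/2 = 157.4
n/ν for E = 337.6/4 = 84.40
Smallest n/ν is E → limiting reagent.
Q consumed = (1/4) × 337.6 = 84.40 mol
Q remaining = 99.30 − 84.40 = 14.90 mol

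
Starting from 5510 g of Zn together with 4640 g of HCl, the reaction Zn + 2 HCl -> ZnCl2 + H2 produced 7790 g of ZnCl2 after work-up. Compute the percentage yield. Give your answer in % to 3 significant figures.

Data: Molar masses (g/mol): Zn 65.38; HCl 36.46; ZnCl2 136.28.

n(Zn) = 5510 / 65.38 = 84.28 mol
n(HCl) = 4640 / 36.46 = 127.3 mol
n/ν for Zn = 84.28/1 = 84.28
n/ν for HCl = 127.3/2 = 63.65
Smallest n/ν is HCl → limiting reagent.
theoretical n(ZnCl2) = (1/2) × 127.3 = 63.65 mol → 8674 g
% yield = 7790 / 8674 × 100 = 89.81 %

89.8 %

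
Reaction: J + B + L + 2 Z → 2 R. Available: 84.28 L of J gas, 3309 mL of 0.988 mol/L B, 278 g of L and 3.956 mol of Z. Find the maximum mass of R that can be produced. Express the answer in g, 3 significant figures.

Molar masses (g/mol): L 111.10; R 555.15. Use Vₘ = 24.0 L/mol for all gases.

n(J) = 84.28 / 24.0 = 3.512 mol
n(B) = 0.988 × 3309/1000 = 3.269 mol
n(L) = 278.0 / 111.10 = 2.502 mol
n(Z) = 3.956 mol
n/ν for J = 3.512/1 = 3.512
n/ν for B = 3.269/1 = 3.269
n/ν for L = 2.502/1 = 2.502
n/ν for Z = 3.956/2 = 1.978
Smallest n/ν is Z → limiting reagent.
n(R) = (2/2) × 3.956 = 3.956 mol
mass = 3.956 × 555.15 = 2196 g

2200 g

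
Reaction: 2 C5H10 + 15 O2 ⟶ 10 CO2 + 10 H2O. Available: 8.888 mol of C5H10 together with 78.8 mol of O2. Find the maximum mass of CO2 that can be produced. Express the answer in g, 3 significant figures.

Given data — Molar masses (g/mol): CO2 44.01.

1960 g

n(C5H10) = 8.888 mol
n(O2) = 78.80 mol
n/ν for C5H10 = 8.888/2 = 4.444
n/ν for O2 = 78.80/15 = 5.253
Smallest n/ν is C5H10 → limiting reagent.
n(CO2) = (10/2) × 8.888 = 44.44 mol
mass = 44.44 × 44.01 = 1956 g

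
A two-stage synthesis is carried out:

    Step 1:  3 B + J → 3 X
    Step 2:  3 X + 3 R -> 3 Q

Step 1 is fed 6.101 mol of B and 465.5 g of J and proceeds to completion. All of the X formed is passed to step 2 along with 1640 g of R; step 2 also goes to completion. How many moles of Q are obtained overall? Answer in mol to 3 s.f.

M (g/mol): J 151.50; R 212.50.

Step 1:
n(B) = 6.101 mol
n(J) = 465.5 / 151.50 = 3.073 mol
n/ν for B = 6.101/3 = 2.034
n/ν for J = 3.073/1 = 3.073
Smallest n/ν is B → limiting reagent.
n(X) produced = (3/3) × 6.101 = 6.101 mol
Step 2:
n(X) available = 6.101 mol
n(R) = 1640 / 212.50 = 7.718 mol
n/ν for X = 6.101/3 = 2.034
n/ν for R = 7.718/3 = 2.573
Smallest n/ν is X → limiting reagent.
n(Q) = (3/3) × 6.101 = 6.101 mol

6.10 mol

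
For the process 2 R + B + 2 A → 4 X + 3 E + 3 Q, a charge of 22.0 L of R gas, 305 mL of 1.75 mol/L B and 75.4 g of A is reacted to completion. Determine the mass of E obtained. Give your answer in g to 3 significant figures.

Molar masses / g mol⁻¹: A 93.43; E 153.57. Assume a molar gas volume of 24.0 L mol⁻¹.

186 g

n(R) = 22.00 / 24.0 = 0.9167 mol
n(B) = 1.75 × 305.0/1000 = 0.5338 mol
n(A) = 75.40 / 93.43 = 0.8070 mol
n/ν → R: 0.4584, B: 0.5338, A: 0.4035; A is limiting.
n(E) = (3/2) × 0.8070 = 1.211 mol
mass = 1.211 × 153.57 = 186.0 g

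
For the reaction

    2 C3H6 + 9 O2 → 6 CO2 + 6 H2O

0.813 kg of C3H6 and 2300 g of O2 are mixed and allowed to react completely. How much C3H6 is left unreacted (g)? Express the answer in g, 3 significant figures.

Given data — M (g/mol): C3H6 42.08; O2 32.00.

n(C3H6) = 0.8130×1000 / 42.08 = 19.32 mol
n(O2) = 2300 / 32.00 = 71.88 mol
n/ν → C3H6: 9.660, O2: 7.987; O2 is limiting.
C3H6 consumed = (2/9) × 71.88 = 15.97 mol
C3H6 remaining = 19.32 − 15.97 = 3.350 mol
mass = 3.350 × 42.08 = 141.0 g

141 g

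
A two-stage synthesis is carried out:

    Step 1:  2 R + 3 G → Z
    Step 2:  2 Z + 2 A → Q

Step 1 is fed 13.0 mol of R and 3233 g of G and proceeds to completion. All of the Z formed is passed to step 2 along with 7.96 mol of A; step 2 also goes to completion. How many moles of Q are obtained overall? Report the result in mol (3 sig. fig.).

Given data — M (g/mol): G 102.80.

3.25 mol

Step 1:
n(R) = 13.00 mol
n(G) = 3233 / 102.80 = 31.45 mol
n/ν → R: 6.500, G: 10.48; R is limiting.
n(Z) produced = (1/2) × 13.00 = 6.500 mol
Step 2:
n(Z) available = 6.500 mol
n(A) = 7.960 mol
n/ν → Z: 3.250, A: 3.980; Z is limiting.
n(Q) = (1/2) × 6.500 = 3.250 mol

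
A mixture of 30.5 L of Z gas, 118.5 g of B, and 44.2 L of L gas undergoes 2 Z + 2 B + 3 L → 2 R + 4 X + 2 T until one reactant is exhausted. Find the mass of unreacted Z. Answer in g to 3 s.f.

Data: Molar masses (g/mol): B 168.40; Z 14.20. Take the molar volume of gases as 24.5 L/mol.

7.69 g

n(Z) = 30.50 / 24.5 = 1.245 mol
n(B) = 118.5 / 168.40 = 0.7037 mol
n(L) = 44.20 / 24.5 = 1.804 mol
n/ν → Z: 0.6225, B: 0.3519, L: 0.6013; B is limiting.
Z consumed = (2/2) × 0.7037 = 0.7037 mol
Z remaining = 1.245 − 0.7037 = 0.5413 mol
mass = 0.5413 × 14.20 = 7.686 g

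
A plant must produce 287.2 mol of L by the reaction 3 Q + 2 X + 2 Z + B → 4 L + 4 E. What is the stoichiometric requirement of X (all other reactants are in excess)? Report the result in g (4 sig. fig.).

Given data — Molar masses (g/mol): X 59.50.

8544 g

n(L) = 287.2 mol
n(X) = (2/4) × 287.2 = 143.6 mol
mass = 143.6 × 59.50 = 8544 g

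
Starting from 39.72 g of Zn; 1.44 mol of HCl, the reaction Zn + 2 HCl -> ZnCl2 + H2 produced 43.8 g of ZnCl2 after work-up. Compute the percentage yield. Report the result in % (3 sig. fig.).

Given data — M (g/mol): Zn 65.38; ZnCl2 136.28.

n(Zn) = 39.72 / 65.38 = 0.6075 mol
n(HCl) = 1.440 mol
n/ν for Zn = 0.6075/1 = 0.6075
n/ν for HCl = 1.440/2 = 0.7200
Smallest n/ν is Zn → limiting reagent.
theoretical n(ZnCl2) = (1/1) × 0.6075 = 0.6075 mol → 82.79 g
% yield = 43.8 / 82.79 × 100 = 52.90 %

52.9 %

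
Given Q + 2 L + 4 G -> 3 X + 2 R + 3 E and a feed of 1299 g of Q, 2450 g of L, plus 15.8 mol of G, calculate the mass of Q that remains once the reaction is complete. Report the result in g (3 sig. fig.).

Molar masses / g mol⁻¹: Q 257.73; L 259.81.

281 g

n(Q) = 1299 / 257.73 = 5.040 mol
n(L) = 2450 / 259.81 = 9.430 mol
n(G) = 15.80 mol
n/ν for Q = 5.040/1 = 5.040
n/ν for L = 9.430/2 = 4.715
n/ν for G = 15.80/4 = 3.950
Smallest n/ν is G → limiting reagent.
Q consumed = (1/4) × 15.80 = 3.950 mol
Q remaining = 5.040 − 3.950 = 1.090 mol
mass = 1.090 × 257.73 = 280.9 g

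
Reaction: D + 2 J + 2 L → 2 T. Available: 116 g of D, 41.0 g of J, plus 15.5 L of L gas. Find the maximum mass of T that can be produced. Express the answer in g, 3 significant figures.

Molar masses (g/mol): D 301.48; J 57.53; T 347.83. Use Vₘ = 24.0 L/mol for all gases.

225 g

n(D) = 116.0 / 301.48 = 0.3848 mol
n(J) = 41.00 / 57.53 = 0.7127 mol
n(L) = 15.50 / 24.0 = 0.6458 mol
n/ν → D: 0.3848, J: 0.3564, L: 0.3229; L is limiting.
n(T) = (2/2) × 0.6458 = 0.6458 mol
mass = 0.6458 × 347.83 = 224.6 g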